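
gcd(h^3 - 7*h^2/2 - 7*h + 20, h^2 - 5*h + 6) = h - 2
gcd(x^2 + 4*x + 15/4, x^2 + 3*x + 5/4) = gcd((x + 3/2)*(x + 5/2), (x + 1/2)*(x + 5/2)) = x + 5/2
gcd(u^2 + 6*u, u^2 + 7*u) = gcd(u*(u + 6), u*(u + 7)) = u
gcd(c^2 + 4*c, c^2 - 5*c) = c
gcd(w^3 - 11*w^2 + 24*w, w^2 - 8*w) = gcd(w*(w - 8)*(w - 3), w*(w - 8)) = w^2 - 8*w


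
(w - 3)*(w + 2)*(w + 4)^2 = w^4 + 7*w^3 + 2*w^2 - 64*w - 96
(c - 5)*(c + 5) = c^2 - 25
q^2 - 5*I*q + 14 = (q - 7*I)*(q + 2*I)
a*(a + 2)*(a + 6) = a^3 + 8*a^2 + 12*a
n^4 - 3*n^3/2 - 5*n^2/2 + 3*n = n*(n - 2)*(n - 1)*(n + 3/2)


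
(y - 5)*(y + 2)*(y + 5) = y^3 + 2*y^2 - 25*y - 50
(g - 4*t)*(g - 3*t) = g^2 - 7*g*t + 12*t^2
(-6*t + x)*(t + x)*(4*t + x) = -24*t^3 - 26*t^2*x - t*x^2 + x^3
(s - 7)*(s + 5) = s^2 - 2*s - 35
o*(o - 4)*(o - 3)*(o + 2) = o^4 - 5*o^3 - 2*o^2 + 24*o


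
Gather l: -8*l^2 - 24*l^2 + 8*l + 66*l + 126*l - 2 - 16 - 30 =-32*l^2 + 200*l - 48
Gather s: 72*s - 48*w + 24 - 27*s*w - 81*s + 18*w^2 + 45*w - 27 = s*(-27*w - 9) + 18*w^2 - 3*w - 3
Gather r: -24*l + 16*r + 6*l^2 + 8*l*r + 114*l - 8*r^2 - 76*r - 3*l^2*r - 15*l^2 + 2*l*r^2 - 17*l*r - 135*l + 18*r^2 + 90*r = -9*l^2 - 45*l + r^2*(2*l + 10) + r*(-3*l^2 - 9*l + 30)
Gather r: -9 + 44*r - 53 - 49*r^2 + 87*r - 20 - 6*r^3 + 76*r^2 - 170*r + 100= -6*r^3 + 27*r^2 - 39*r + 18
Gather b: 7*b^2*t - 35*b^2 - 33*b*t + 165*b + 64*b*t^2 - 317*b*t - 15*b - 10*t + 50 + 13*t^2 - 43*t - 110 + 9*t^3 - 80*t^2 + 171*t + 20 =b^2*(7*t - 35) + b*(64*t^2 - 350*t + 150) + 9*t^3 - 67*t^2 + 118*t - 40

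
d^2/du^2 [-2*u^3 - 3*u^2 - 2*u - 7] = -12*u - 6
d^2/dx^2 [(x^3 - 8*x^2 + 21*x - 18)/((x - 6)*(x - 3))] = 24/(x^3 - 18*x^2 + 108*x - 216)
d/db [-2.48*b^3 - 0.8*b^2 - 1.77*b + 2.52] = -7.44*b^2 - 1.6*b - 1.77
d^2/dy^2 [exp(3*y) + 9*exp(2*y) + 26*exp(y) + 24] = (9*exp(2*y) + 36*exp(y) + 26)*exp(y)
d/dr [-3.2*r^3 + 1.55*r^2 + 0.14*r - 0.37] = -9.6*r^2 + 3.1*r + 0.14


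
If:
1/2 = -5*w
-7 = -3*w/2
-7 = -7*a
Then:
No Solution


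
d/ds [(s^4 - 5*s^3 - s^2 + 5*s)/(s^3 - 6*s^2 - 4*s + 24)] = (s^6 - 12*s^5 + 19*s^4 + 126*s^3 - 326*s^2 - 48*s + 120)/(s^6 - 12*s^5 + 28*s^4 + 96*s^3 - 272*s^2 - 192*s + 576)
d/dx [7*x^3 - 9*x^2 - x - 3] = 21*x^2 - 18*x - 1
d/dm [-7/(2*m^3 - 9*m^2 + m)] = 7*(6*m^2 - 18*m + 1)/(m^2*(2*m^2 - 9*m + 1)^2)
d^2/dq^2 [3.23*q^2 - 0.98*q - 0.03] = 6.46000000000000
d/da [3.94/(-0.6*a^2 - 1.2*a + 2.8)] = 4.728*(a + 1)/(0.6*a^2 + 1.2*a - 2.8)^2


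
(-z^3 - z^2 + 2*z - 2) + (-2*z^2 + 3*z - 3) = -z^3 - 3*z^2 + 5*z - 5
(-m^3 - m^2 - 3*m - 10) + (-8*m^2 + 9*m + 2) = -m^3 - 9*m^2 + 6*m - 8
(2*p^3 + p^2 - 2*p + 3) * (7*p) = 14*p^4 + 7*p^3 - 14*p^2 + 21*p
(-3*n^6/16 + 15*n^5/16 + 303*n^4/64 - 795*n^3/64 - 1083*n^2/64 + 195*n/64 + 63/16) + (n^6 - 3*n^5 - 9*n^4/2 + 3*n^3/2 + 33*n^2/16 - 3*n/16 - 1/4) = 13*n^6/16 - 33*n^5/16 + 15*n^4/64 - 699*n^3/64 - 951*n^2/64 + 183*n/64 + 59/16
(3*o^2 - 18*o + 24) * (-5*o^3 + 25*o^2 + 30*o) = -15*o^5 + 165*o^4 - 480*o^3 + 60*o^2 + 720*o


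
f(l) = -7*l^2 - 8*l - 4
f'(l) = -14*l - 8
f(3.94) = -144.19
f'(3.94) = -63.16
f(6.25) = -327.44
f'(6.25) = -95.50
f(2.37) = -62.28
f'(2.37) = -41.18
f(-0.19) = -2.73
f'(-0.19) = -5.34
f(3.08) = -95.04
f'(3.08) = -51.12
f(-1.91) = -14.26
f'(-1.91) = 18.74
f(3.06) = -94.03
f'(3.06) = -50.84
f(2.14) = -53.18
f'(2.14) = -37.96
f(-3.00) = -43.00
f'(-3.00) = 34.00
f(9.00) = -643.00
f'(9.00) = -134.00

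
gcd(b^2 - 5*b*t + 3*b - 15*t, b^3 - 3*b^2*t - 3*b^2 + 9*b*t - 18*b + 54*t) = b + 3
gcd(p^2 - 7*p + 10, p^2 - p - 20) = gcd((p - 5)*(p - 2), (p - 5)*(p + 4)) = p - 5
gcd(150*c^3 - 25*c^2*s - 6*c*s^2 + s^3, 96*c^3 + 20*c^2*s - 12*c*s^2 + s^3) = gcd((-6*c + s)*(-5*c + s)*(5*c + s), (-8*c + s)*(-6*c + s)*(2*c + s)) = -6*c + s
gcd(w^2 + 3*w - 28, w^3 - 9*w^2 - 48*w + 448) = w + 7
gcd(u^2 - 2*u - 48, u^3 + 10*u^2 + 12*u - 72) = u + 6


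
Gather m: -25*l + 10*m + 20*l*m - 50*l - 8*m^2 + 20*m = -75*l - 8*m^2 + m*(20*l + 30)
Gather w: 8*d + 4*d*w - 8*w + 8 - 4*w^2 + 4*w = 8*d - 4*w^2 + w*(4*d - 4) + 8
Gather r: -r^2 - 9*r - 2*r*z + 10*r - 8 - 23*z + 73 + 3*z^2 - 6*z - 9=-r^2 + r*(1 - 2*z) + 3*z^2 - 29*z + 56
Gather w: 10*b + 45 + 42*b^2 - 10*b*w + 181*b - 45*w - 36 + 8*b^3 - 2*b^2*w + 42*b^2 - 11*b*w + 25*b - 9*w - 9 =8*b^3 + 84*b^2 + 216*b + w*(-2*b^2 - 21*b - 54)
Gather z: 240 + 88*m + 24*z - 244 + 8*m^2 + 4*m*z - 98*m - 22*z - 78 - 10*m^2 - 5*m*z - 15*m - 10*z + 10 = -2*m^2 - 25*m + z*(-m - 8) - 72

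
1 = 1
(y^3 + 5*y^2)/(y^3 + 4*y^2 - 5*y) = y/(y - 1)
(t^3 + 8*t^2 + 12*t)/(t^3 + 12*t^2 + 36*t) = (t + 2)/(t + 6)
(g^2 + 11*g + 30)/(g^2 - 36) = (g + 5)/(g - 6)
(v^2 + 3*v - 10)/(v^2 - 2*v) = (v + 5)/v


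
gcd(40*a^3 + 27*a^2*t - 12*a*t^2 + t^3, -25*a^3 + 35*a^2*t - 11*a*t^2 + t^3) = -5*a + t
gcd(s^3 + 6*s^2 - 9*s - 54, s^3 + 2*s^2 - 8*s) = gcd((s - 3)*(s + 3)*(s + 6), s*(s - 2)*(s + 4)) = 1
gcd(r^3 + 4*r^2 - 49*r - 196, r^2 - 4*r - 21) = r - 7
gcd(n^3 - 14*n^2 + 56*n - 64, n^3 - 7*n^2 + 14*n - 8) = n^2 - 6*n + 8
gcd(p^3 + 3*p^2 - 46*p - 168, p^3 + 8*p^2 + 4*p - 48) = p^2 + 10*p + 24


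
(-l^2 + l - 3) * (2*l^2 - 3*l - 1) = -2*l^4 + 5*l^3 - 8*l^2 + 8*l + 3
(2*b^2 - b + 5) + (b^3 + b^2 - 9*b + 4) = b^3 + 3*b^2 - 10*b + 9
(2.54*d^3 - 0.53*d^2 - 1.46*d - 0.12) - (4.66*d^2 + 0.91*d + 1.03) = 2.54*d^3 - 5.19*d^2 - 2.37*d - 1.15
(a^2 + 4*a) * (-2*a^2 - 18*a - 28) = -2*a^4 - 26*a^3 - 100*a^2 - 112*a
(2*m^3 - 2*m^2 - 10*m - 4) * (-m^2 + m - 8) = -2*m^5 + 4*m^4 - 8*m^3 + 10*m^2 + 76*m + 32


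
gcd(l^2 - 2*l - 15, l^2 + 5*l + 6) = l + 3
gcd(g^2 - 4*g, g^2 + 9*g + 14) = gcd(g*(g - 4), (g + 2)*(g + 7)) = 1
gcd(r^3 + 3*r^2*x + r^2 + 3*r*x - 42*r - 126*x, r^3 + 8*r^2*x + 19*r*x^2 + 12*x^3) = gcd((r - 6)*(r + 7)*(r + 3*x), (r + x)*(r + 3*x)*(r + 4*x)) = r + 3*x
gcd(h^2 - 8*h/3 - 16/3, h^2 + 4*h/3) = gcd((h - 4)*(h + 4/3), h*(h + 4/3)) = h + 4/3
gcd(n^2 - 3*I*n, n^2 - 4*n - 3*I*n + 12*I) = n - 3*I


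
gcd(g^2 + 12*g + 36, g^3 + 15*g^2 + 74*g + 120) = g + 6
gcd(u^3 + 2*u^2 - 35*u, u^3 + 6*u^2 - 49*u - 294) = u + 7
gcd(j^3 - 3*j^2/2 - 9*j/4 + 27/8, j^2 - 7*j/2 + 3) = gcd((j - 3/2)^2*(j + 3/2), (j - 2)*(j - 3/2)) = j - 3/2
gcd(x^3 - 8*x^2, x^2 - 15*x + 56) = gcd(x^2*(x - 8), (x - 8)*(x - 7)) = x - 8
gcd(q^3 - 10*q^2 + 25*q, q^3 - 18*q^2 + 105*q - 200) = q^2 - 10*q + 25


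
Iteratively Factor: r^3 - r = (r)*(r^2 - 1) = r*(r - 1)*(r + 1)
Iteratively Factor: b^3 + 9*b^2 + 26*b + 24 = (b + 2)*(b^2 + 7*b + 12) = (b + 2)*(b + 4)*(b + 3)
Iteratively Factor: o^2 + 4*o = (o)*(o + 4)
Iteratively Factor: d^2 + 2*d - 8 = (d - 2)*(d + 4)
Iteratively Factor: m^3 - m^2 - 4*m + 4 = (m + 2)*(m^2 - 3*m + 2) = (m - 1)*(m + 2)*(m - 2)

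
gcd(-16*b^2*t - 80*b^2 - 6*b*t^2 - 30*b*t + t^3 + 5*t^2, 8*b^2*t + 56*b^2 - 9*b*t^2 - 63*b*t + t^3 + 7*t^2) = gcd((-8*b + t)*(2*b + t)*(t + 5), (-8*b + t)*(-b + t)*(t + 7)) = -8*b + t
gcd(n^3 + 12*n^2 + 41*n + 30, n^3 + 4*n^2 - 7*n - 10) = n^2 + 6*n + 5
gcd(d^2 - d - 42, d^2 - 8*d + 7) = d - 7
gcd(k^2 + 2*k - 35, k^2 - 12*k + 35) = k - 5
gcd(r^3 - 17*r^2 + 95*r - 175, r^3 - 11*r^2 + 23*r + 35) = r^2 - 12*r + 35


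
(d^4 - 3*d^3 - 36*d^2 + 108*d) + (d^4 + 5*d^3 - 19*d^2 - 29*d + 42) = 2*d^4 + 2*d^3 - 55*d^2 + 79*d + 42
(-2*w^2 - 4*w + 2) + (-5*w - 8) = -2*w^2 - 9*w - 6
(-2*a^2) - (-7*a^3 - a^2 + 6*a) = 7*a^3 - a^2 - 6*a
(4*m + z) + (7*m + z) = 11*m + 2*z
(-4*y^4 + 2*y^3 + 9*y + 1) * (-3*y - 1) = 12*y^5 - 2*y^4 - 2*y^3 - 27*y^2 - 12*y - 1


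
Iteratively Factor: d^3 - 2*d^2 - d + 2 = (d + 1)*(d^2 - 3*d + 2) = (d - 1)*(d + 1)*(d - 2)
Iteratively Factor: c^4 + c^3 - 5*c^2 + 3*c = (c)*(c^3 + c^2 - 5*c + 3) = c*(c - 1)*(c^2 + 2*c - 3) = c*(c - 1)^2*(c + 3)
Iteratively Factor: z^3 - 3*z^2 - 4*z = (z - 4)*(z^2 + z) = z*(z - 4)*(z + 1)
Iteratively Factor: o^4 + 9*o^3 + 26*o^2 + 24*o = (o)*(o^3 + 9*o^2 + 26*o + 24) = o*(o + 3)*(o^2 + 6*o + 8) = o*(o + 2)*(o + 3)*(o + 4)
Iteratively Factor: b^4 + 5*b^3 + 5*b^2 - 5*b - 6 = (b - 1)*(b^3 + 6*b^2 + 11*b + 6) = (b - 1)*(b + 3)*(b^2 + 3*b + 2) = (b - 1)*(b + 1)*(b + 3)*(b + 2)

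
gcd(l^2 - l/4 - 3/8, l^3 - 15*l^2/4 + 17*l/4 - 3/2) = l - 3/4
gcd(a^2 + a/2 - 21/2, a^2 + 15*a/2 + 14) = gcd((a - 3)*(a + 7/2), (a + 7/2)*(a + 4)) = a + 7/2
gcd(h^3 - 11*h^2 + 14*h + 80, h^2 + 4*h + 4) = h + 2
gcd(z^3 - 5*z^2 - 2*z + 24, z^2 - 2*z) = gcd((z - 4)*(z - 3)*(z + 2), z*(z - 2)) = 1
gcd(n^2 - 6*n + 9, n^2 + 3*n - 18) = n - 3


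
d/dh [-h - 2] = -1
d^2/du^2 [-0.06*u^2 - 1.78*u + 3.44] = -0.120000000000000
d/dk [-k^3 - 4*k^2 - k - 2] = -3*k^2 - 8*k - 1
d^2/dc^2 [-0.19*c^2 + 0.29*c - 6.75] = -0.380000000000000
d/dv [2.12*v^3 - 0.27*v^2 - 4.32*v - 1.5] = 6.36*v^2 - 0.54*v - 4.32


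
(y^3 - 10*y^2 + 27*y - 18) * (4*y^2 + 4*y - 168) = 4*y^5 - 36*y^4 - 100*y^3 + 1716*y^2 - 4608*y + 3024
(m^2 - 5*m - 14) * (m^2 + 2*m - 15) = m^4 - 3*m^3 - 39*m^2 + 47*m + 210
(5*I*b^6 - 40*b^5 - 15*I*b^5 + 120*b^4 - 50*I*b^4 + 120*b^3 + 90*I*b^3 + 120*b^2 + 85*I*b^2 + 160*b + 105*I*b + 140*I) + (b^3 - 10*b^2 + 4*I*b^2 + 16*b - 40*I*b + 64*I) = 5*I*b^6 - 40*b^5 - 15*I*b^5 + 120*b^4 - 50*I*b^4 + 121*b^3 + 90*I*b^3 + 110*b^2 + 89*I*b^2 + 176*b + 65*I*b + 204*I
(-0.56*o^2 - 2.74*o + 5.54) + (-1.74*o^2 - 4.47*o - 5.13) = -2.3*o^2 - 7.21*o + 0.41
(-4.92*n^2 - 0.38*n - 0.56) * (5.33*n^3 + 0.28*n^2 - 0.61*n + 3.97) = -26.2236*n^5 - 3.403*n^4 - 0.0900000000000005*n^3 - 19.4574*n^2 - 1.167*n - 2.2232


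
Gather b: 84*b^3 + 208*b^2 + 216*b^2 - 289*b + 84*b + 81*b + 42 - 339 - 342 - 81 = 84*b^3 + 424*b^2 - 124*b - 720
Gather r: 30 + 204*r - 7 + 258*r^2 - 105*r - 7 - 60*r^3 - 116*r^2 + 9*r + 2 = -60*r^3 + 142*r^2 + 108*r + 18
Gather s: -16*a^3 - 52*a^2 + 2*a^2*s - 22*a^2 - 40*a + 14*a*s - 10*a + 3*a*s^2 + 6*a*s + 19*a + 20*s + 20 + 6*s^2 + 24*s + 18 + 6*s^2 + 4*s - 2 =-16*a^3 - 74*a^2 - 31*a + s^2*(3*a + 12) + s*(2*a^2 + 20*a + 48) + 36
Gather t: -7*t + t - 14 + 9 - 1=-6*t - 6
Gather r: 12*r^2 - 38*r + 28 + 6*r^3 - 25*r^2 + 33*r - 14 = 6*r^3 - 13*r^2 - 5*r + 14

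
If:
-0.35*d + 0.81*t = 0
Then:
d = 2.31428571428571*t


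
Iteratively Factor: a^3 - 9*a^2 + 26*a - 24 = (a - 4)*(a^2 - 5*a + 6) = (a - 4)*(a - 2)*(a - 3)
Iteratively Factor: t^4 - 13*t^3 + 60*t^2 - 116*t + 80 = (t - 2)*(t^3 - 11*t^2 + 38*t - 40) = (t - 4)*(t - 2)*(t^2 - 7*t + 10) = (t - 4)*(t - 2)^2*(t - 5)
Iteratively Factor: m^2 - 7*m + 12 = (m - 3)*(m - 4)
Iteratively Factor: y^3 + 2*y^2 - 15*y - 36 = (y - 4)*(y^2 + 6*y + 9) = (y - 4)*(y + 3)*(y + 3)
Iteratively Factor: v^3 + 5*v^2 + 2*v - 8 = (v + 4)*(v^2 + v - 2) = (v - 1)*(v + 4)*(v + 2)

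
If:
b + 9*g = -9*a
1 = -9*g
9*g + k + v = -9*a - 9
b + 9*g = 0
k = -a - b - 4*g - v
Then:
No Solution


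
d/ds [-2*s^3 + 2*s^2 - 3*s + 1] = -6*s^2 + 4*s - 3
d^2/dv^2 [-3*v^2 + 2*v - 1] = -6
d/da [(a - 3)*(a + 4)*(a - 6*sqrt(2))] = 3*a^2 - 12*sqrt(2)*a + 2*a - 12 - 6*sqrt(2)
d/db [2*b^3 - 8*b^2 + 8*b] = 6*b^2 - 16*b + 8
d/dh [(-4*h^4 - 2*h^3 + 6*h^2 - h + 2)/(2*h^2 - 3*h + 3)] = (-16*h^5 + 32*h^4 - 36*h^3 - 34*h^2 + 28*h + 3)/(4*h^4 - 12*h^3 + 21*h^2 - 18*h + 9)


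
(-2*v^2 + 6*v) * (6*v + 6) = -12*v^3 + 24*v^2 + 36*v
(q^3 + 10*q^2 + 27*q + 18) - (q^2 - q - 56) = q^3 + 9*q^2 + 28*q + 74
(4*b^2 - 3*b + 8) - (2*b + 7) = 4*b^2 - 5*b + 1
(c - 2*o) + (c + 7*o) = 2*c + 5*o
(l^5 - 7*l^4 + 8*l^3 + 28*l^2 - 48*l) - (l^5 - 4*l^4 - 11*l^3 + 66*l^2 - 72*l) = -3*l^4 + 19*l^3 - 38*l^2 + 24*l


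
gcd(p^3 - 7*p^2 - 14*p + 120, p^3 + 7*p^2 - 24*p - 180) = p - 5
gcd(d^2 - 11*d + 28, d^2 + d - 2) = 1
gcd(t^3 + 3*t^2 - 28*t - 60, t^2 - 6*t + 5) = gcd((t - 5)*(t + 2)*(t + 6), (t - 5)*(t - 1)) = t - 5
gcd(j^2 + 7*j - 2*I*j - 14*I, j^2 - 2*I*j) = j - 2*I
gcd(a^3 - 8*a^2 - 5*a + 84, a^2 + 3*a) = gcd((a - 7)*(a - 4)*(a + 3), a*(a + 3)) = a + 3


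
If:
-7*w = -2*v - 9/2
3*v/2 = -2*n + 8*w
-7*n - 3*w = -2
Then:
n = 125/202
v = -502/101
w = -157/202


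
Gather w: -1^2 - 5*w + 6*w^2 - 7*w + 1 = 6*w^2 - 12*w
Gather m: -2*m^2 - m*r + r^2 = -2*m^2 - m*r + r^2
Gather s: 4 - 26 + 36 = 14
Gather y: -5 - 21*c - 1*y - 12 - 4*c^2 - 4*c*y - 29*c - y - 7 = -4*c^2 - 50*c + y*(-4*c - 2) - 24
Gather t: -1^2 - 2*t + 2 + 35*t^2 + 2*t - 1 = 35*t^2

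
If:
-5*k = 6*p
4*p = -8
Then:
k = 12/5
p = -2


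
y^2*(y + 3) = y^3 + 3*y^2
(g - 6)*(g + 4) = g^2 - 2*g - 24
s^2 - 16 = (s - 4)*(s + 4)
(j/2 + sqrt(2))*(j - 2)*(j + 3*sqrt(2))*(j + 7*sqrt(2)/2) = j^4/2 - j^3 + 17*sqrt(2)*j^3/4 - 17*sqrt(2)*j^2/2 + 47*j^2/2 - 47*j + 21*sqrt(2)*j - 42*sqrt(2)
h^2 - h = h*(h - 1)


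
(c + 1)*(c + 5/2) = c^2 + 7*c/2 + 5/2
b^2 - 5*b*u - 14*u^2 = (b - 7*u)*(b + 2*u)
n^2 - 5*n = n*(n - 5)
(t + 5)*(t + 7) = t^2 + 12*t + 35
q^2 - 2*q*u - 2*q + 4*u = (q - 2)*(q - 2*u)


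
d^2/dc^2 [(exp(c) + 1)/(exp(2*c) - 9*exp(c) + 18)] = (exp(4*c) + 13*exp(3*c) - 135*exp(2*c) + 171*exp(c) + 486)*exp(c)/(exp(6*c) - 27*exp(5*c) + 297*exp(4*c) - 1701*exp(3*c) + 5346*exp(2*c) - 8748*exp(c) + 5832)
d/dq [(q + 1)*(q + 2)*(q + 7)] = 3*q^2 + 20*q + 23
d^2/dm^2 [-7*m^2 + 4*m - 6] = -14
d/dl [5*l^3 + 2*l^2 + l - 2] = 15*l^2 + 4*l + 1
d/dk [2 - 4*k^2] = -8*k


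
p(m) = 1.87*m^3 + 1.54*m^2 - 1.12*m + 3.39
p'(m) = 5.61*m^2 + 3.08*m - 1.12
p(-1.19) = 3.75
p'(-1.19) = 3.16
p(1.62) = 13.57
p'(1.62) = 18.59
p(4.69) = 224.92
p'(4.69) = 136.72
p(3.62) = 108.23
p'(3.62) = 83.55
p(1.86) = 18.67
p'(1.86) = 24.02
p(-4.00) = -87.17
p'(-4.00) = 76.32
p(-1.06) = 4.08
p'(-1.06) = 1.92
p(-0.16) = 3.60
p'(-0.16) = -1.47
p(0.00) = 3.39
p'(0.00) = -1.12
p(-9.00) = -1225.02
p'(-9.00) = 425.57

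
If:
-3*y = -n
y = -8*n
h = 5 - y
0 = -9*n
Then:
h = 5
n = 0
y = 0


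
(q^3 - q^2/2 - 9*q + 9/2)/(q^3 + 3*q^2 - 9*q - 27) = (q - 1/2)/(q + 3)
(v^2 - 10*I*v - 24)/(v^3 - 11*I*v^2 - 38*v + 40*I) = (v - 6*I)/(v^2 - 7*I*v - 10)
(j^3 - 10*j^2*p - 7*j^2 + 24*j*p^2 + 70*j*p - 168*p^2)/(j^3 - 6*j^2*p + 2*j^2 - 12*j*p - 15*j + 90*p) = (j^2 - 4*j*p - 7*j + 28*p)/(j^2 + 2*j - 15)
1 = 1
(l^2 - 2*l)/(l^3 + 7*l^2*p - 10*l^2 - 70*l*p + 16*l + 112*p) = l/(l^2 + 7*l*p - 8*l - 56*p)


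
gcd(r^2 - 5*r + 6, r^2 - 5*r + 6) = r^2 - 5*r + 6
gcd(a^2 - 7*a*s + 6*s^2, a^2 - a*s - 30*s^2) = -a + 6*s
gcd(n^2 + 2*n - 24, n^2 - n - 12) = n - 4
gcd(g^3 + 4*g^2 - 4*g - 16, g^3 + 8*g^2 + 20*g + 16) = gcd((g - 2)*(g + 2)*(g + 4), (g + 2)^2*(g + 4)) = g^2 + 6*g + 8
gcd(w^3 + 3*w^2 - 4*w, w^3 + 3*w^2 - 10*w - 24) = w + 4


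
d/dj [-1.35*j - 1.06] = -1.35000000000000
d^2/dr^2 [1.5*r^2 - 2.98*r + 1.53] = 3.00000000000000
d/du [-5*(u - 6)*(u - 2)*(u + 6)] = -15*u^2 + 20*u + 180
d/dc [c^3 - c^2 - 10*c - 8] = 3*c^2 - 2*c - 10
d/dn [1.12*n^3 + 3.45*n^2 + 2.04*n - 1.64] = 3.36*n^2 + 6.9*n + 2.04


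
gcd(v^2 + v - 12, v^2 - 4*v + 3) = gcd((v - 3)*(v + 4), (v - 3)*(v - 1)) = v - 3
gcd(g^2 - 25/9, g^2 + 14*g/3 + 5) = g + 5/3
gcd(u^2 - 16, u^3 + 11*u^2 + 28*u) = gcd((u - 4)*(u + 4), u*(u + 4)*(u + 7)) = u + 4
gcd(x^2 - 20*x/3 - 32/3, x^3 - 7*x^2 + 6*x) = 1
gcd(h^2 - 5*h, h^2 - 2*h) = h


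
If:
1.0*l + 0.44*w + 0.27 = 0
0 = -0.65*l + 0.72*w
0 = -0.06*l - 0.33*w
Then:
No Solution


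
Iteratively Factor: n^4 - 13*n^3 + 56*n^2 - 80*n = (n - 4)*(n^3 - 9*n^2 + 20*n) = (n - 4)^2*(n^2 - 5*n) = n*(n - 4)^2*(n - 5)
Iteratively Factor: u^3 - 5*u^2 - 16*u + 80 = (u - 4)*(u^2 - u - 20) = (u - 4)*(u + 4)*(u - 5)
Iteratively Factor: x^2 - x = (x - 1)*(x)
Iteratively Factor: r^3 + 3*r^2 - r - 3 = (r - 1)*(r^2 + 4*r + 3) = (r - 1)*(r + 3)*(r + 1)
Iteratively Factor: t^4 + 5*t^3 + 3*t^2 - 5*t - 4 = (t + 4)*(t^3 + t^2 - t - 1) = (t - 1)*(t + 4)*(t^2 + 2*t + 1) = (t - 1)*(t + 1)*(t + 4)*(t + 1)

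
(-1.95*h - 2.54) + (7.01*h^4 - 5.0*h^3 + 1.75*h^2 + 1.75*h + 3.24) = 7.01*h^4 - 5.0*h^3 + 1.75*h^2 - 0.2*h + 0.7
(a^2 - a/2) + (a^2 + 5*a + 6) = 2*a^2 + 9*a/2 + 6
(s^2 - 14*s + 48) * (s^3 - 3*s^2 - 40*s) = s^5 - 17*s^4 + 50*s^3 + 416*s^2 - 1920*s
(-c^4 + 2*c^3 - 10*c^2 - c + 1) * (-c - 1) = c^5 - c^4 + 8*c^3 + 11*c^2 - 1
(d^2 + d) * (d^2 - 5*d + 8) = d^4 - 4*d^3 + 3*d^2 + 8*d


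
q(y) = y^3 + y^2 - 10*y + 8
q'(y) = 3*y^2 + 2*y - 10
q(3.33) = 22.71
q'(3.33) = 29.93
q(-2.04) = 24.07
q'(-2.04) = -1.60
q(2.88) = 11.38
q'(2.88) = 20.64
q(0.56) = 2.89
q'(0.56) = -7.94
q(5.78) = 176.71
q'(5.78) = 101.79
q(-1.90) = 23.75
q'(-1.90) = -2.97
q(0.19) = 6.14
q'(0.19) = -9.51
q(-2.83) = 21.64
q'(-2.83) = 8.37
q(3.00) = 14.00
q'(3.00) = 23.00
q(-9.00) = -550.00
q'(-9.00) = 215.00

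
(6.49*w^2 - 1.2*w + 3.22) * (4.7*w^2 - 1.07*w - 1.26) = 30.503*w^4 - 12.5843*w^3 + 8.2406*w^2 - 1.9334*w - 4.0572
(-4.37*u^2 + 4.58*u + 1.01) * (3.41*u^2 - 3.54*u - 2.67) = -14.9017*u^4 + 31.0876*u^3 - 1.1012*u^2 - 15.804*u - 2.6967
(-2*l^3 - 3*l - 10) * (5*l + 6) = -10*l^4 - 12*l^3 - 15*l^2 - 68*l - 60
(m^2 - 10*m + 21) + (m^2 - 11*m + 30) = 2*m^2 - 21*m + 51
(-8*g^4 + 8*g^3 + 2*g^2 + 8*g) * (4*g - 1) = -32*g^5 + 40*g^4 + 30*g^2 - 8*g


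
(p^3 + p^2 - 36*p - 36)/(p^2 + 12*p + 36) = (p^2 - 5*p - 6)/(p + 6)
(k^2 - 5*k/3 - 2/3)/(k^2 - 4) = (k + 1/3)/(k + 2)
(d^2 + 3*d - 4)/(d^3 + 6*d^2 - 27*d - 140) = (d - 1)/(d^2 + 2*d - 35)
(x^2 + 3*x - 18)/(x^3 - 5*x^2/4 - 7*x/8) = 8*(-x^2 - 3*x + 18)/(x*(-8*x^2 + 10*x + 7))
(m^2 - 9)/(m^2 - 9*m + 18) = (m + 3)/(m - 6)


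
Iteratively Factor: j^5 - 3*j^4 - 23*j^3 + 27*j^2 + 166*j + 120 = (j - 5)*(j^4 + 2*j^3 - 13*j^2 - 38*j - 24) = (j - 5)*(j + 2)*(j^3 - 13*j - 12) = (j - 5)*(j + 2)*(j + 3)*(j^2 - 3*j - 4) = (j - 5)*(j + 1)*(j + 2)*(j + 3)*(j - 4)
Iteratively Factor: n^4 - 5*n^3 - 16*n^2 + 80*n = (n - 4)*(n^3 - n^2 - 20*n) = (n - 4)*(n + 4)*(n^2 - 5*n) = n*(n - 4)*(n + 4)*(n - 5)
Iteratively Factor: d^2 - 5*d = (d)*(d - 5)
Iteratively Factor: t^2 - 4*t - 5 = (t - 5)*(t + 1)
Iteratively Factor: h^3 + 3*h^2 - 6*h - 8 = (h + 4)*(h^2 - h - 2) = (h + 1)*(h + 4)*(h - 2)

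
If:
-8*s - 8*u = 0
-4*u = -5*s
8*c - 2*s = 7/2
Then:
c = 7/16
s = 0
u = 0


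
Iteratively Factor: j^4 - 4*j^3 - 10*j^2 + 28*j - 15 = (j + 3)*(j^3 - 7*j^2 + 11*j - 5) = (j - 1)*(j + 3)*(j^2 - 6*j + 5) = (j - 1)^2*(j + 3)*(j - 5)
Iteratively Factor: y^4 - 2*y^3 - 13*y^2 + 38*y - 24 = (y - 3)*(y^3 + y^2 - 10*y + 8) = (y - 3)*(y + 4)*(y^2 - 3*y + 2) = (y - 3)*(y - 2)*(y + 4)*(y - 1)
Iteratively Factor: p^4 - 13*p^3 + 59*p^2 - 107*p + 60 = (p - 5)*(p^3 - 8*p^2 + 19*p - 12) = (p - 5)*(p - 3)*(p^2 - 5*p + 4) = (p - 5)*(p - 3)*(p - 1)*(p - 4)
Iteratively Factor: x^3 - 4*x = (x)*(x^2 - 4) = x*(x + 2)*(x - 2)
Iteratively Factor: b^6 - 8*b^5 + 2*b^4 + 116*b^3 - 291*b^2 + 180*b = (b)*(b^5 - 8*b^4 + 2*b^3 + 116*b^2 - 291*b + 180) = b*(b - 3)*(b^4 - 5*b^3 - 13*b^2 + 77*b - 60) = b*(b - 3)^2*(b^3 - 2*b^2 - 19*b + 20) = b*(b - 3)^2*(b - 1)*(b^2 - b - 20) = b*(b - 5)*(b - 3)^2*(b - 1)*(b + 4)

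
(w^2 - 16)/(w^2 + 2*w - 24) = (w + 4)/(w + 6)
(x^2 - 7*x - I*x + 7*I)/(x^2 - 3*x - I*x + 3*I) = (x - 7)/(x - 3)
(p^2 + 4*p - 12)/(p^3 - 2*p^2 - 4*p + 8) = (p + 6)/(p^2 - 4)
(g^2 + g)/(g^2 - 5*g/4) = 4*(g + 1)/(4*g - 5)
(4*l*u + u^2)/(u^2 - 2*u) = (4*l + u)/(u - 2)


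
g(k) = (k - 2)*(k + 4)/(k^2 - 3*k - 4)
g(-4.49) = 0.11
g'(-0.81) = -50.00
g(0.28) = 1.55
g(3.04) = -1.89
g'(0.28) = -1.33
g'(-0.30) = -3.85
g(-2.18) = -1.04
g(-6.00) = 0.32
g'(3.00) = -3.31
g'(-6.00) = -0.10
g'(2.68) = -1.97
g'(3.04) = -3.58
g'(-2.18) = -1.38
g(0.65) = 1.14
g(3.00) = -1.75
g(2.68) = -0.94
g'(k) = (3 - 2*k)*(k - 2)*(k + 4)/(k^2 - 3*k - 4)^2 + (k - 2)/(k^2 - 3*k - 4) + (k + 4)/(k^2 - 3*k - 4)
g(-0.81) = 9.81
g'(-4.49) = -0.19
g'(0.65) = -0.95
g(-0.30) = 2.83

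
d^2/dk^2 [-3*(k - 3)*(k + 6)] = -6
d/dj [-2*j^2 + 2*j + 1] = 2 - 4*j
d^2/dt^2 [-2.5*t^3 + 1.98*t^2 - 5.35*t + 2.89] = 3.96 - 15.0*t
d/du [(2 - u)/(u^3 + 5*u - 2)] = (-u^3 - 5*u + (u - 2)*(3*u^2 + 5) + 2)/(u^3 + 5*u - 2)^2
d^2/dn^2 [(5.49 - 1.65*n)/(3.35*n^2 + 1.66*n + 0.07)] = (-(1.65*n - 5.49)*(6.7*n + 1.66)*(13.4*n + 3.32) + (33.165*n - 31.305)*(3.35*n^2 + 1.66*n + 0.07))/(3.35*n^2 + 1.66*n + 0.07)^3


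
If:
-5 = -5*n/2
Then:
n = 2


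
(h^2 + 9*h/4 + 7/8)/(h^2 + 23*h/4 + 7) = (h + 1/2)/(h + 4)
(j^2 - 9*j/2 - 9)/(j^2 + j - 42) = (j + 3/2)/(j + 7)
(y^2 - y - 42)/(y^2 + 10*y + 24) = (y - 7)/(y + 4)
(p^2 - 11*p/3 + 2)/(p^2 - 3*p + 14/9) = 3*(p - 3)/(3*p - 7)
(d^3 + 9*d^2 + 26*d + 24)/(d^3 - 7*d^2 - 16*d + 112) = (d^2 + 5*d + 6)/(d^2 - 11*d + 28)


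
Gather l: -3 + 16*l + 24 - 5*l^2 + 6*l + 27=-5*l^2 + 22*l + 48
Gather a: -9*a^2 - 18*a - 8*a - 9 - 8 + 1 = -9*a^2 - 26*a - 16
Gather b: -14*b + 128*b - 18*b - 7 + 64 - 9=96*b + 48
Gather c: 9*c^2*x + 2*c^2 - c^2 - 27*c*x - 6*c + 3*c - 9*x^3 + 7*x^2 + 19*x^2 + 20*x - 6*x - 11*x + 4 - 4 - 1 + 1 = c^2*(9*x + 1) + c*(-27*x - 3) - 9*x^3 + 26*x^2 + 3*x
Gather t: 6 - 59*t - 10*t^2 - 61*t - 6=-10*t^2 - 120*t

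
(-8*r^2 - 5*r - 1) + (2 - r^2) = -9*r^2 - 5*r + 1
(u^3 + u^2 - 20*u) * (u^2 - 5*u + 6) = u^5 - 4*u^4 - 19*u^3 + 106*u^2 - 120*u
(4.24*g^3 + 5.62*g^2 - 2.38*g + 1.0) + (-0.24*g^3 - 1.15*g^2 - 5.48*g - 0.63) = 4.0*g^3 + 4.47*g^2 - 7.86*g + 0.37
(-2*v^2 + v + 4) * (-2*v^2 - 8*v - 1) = 4*v^4 + 14*v^3 - 14*v^2 - 33*v - 4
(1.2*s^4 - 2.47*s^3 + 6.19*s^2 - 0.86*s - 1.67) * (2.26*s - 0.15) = 2.712*s^5 - 5.7622*s^4 + 14.3599*s^3 - 2.8721*s^2 - 3.6452*s + 0.2505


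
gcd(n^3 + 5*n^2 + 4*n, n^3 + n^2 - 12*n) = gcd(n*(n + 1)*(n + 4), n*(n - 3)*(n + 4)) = n^2 + 4*n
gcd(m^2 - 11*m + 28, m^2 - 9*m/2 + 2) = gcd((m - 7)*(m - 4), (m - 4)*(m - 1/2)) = m - 4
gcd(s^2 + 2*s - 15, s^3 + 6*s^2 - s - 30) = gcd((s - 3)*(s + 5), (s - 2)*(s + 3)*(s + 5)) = s + 5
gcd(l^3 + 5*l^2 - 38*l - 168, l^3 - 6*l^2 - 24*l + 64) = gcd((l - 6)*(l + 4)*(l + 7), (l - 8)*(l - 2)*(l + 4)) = l + 4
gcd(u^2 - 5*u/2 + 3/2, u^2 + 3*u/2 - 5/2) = u - 1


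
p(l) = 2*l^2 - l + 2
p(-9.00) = 173.00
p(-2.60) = 18.12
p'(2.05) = 7.20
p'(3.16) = 11.64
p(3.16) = 18.81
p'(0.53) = 1.12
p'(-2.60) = -11.40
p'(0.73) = 1.92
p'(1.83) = 6.32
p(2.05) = 8.36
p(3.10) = 18.12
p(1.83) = 6.87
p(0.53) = 2.03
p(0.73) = 2.34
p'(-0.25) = -2.00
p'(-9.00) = -37.00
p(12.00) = 278.00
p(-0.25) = 2.38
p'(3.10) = 11.40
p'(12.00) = 47.00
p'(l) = 4*l - 1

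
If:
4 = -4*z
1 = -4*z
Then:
No Solution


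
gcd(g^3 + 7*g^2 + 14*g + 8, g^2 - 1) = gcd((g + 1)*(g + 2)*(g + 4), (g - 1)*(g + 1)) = g + 1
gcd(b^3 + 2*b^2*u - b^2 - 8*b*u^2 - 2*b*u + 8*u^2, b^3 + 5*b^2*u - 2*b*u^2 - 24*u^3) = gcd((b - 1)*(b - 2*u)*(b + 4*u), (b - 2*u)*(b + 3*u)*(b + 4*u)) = -b^2 - 2*b*u + 8*u^2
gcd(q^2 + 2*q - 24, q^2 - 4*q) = q - 4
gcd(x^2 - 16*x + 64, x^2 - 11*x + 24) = x - 8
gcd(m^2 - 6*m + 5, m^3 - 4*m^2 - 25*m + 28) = m - 1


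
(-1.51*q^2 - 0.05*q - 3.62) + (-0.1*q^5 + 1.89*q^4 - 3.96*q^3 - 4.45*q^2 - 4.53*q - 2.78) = -0.1*q^5 + 1.89*q^4 - 3.96*q^3 - 5.96*q^2 - 4.58*q - 6.4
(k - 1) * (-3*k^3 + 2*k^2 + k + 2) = -3*k^4 + 5*k^3 - k^2 + k - 2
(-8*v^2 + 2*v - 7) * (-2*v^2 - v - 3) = 16*v^4 + 4*v^3 + 36*v^2 + v + 21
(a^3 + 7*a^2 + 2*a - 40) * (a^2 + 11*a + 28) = a^5 + 18*a^4 + 107*a^3 + 178*a^2 - 384*a - 1120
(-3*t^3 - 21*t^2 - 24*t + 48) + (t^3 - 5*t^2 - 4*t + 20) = -2*t^3 - 26*t^2 - 28*t + 68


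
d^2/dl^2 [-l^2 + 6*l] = -2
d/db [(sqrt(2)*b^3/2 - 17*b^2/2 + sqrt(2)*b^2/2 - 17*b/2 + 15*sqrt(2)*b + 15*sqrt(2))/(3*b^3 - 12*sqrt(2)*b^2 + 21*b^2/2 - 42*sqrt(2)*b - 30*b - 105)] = (5*sqrt(2)*b^4 + 18*b^4 - 160*sqrt(2)*b^3 - 44*b^3 - 280*sqrt(2)*b^2 + 883*b^2 - 560*sqrt(2)*b + 3340*b - 1500*sqrt(2) + 2870)/(3*(4*b^6 - 32*sqrt(2)*b^5 + 28*b^5 - 224*sqrt(2)*b^4 + 97*b^4 - 72*sqrt(2)*b^3 + 336*b^3 + 988*b^2 + 2240*sqrt(2)*b^2 + 2800*b + 3920*sqrt(2)*b + 4900))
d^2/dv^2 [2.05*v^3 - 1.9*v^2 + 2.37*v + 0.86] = 12.3*v - 3.8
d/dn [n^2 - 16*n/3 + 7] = 2*n - 16/3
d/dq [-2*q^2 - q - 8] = -4*q - 1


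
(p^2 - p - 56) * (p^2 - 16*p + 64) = p^4 - 17*p^3 + 24*p^2 + 832*p - 3584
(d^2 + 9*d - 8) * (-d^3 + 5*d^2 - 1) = -d^5 - 4*d^4 + 53*d^3 - 41*d^2 - 9*d + 8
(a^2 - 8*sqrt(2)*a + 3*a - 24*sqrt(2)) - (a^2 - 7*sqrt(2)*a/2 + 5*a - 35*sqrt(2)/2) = -9*sqrt(2)*a/2 - 2*a - 13*sqrt(2)/2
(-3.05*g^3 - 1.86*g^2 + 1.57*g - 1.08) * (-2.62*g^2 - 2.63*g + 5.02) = 7.991*g^5 + 12.8947*g^4 - 14.5326*g^3 - 10.6367*g^2 + 10.7218*g - 5.4216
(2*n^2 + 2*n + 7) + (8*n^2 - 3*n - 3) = 10*n^2 - n + 4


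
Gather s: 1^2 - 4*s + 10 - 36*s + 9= 20 - 40*s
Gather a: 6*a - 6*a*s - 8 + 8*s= a*(6 - 6*s) + 8*s - 8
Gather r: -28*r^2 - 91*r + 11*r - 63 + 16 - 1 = -28*r^2 - 80*r - 48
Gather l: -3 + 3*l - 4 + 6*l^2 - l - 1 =6*l^2 + 2*l - 8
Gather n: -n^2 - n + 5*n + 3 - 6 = -n^2 + 4*n - 3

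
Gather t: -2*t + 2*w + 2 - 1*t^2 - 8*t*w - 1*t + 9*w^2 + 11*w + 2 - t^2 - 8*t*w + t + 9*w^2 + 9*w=-2*t^2 + t*(-16*w - 2) + 18*w^2 + 22*w + 4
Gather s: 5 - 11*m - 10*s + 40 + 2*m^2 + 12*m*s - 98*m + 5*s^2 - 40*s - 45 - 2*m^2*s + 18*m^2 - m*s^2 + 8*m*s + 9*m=20*m^2 - 100*m + s^2*(5 - m) + s*(-2*m^2 + 20*m - 50)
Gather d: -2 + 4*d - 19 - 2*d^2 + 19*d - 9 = -2*d^2 + 23*d - 30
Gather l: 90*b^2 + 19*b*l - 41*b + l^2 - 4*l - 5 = 90*b^2 - 41*b + l^2 + l*(19*b - 4) - 5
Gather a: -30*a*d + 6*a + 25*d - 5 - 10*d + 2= a*(6 - 30*d) + 15*d - 3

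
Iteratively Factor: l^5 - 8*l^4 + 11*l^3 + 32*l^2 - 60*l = (l + 2)*(l^4 - 10*l^3 + 31*l^2 - 30*l) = (l - 5)*(l + 2)*(l^3 - 5*l^2 + 6*l) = l*(l - 5)*(l + 2)*(l^2 - 5*l + 6) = l*(l - 5)*(l - 2)*(l + 2)*(l - 3)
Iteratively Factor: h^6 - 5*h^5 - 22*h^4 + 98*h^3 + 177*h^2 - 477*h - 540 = (h - 4)*(h^5 - h^4 - 26*h^3 - 6*h^2 + 153*h + 135) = (h - 4)*(h + 3)*(h^4 - 4*h^3 - 14*h^2 + 36*h + 45) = (h - 5)*(h - 4)*(h + 3)*(h^3 + h^2 - 9*h - 9) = (h - 5)*(h - 4)*(h - 3)*(h + 3)*(h^2 + 4*h + 3) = (h - 5)*(h - 4)*(h - 3)*(h + 1)*(h + 3)*(h + 3)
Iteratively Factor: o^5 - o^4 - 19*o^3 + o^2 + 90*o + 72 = (o + 3)*(o^4 - 4*o^3 - 7*o^2 + 22*o + 24) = (o - 3)*(o + 3)*(o^3 - o^2 - 10*o - 8) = (o - 3)*(o + 2)*(o + 3)*(o^2 - 3*o - 4) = (o - 3)*(o + 1)*(o + 2)*(o + 3)*(o - 4)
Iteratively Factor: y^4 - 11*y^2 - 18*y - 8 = (y + 1)*(y^3 - y^2 - 10*y - 8) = (y + 1)*(y + 2)*(y^2 - 3*y - 4) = (y + 1)^2*(y + 2)*(y - 4)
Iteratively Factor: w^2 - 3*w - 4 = (w - 4)*(w + 1)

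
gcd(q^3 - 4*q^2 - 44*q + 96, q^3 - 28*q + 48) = q^2 + 4*q - 12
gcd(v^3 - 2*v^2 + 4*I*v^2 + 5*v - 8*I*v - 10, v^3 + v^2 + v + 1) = v - I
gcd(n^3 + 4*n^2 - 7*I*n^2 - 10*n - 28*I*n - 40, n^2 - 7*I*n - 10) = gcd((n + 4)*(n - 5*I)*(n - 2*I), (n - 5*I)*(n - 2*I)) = n^2 - 7*I*n - 10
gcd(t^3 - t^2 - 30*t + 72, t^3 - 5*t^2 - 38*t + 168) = t^2 + 2*t - 24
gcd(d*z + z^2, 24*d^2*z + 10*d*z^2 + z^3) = z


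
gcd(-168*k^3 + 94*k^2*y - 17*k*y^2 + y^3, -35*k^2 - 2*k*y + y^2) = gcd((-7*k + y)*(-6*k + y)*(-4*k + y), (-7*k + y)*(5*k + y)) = -7*k + y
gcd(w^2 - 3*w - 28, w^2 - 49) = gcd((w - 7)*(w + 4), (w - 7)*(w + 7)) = w - 7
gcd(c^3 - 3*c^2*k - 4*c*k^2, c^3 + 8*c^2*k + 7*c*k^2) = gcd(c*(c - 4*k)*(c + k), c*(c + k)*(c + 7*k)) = c^2 + c*k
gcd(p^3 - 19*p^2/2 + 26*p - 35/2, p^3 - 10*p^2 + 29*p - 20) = p^2 - 6*p + 5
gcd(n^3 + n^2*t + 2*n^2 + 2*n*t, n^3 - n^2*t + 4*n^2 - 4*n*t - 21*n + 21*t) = 1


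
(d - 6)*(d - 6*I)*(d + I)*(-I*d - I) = -I*d^4 - 5*d^3 + 5*I*d^3 + 25*d^2 + 30*d + 30*I*d + 36*I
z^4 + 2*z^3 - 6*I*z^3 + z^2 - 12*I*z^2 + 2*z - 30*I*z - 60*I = (z + 2)*(z - 5*I)*(z - 3*I)*(z + 2*I)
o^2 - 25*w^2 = (o - 5*w)*(o + 5*w)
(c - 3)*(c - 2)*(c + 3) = c^3 - 2*c^2 - 9*c + 18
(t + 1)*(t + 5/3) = t^2 + 8*t/3 + 5/3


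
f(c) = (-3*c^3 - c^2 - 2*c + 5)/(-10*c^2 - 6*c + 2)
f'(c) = (20*c + 6)*(-3*c^3 - c^2 - 2*c + 5)/(-10*c^2 - 6*c + 2)^2 + (-9*c^2 - 2*c - 2)/(-10*c^2 - 6*c + 2)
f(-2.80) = -1.15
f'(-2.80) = 0.16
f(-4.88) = -1.64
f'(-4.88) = 0.27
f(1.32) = 0.27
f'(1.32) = 0.50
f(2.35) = 0.66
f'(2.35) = 0.32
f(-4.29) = -1.48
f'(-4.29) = 0.26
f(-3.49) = -1.29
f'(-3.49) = 0.23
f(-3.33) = -1.25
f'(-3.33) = 0.22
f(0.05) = 2.92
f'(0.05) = 10.95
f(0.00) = 2.50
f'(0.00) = 6.50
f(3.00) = 0.86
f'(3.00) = 0.31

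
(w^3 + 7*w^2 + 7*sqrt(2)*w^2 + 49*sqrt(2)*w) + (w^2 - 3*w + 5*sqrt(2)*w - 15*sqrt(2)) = w^3 + 8*w^2 + 7*sqrt(2)*w^2 - 3*w + 54*sqrt(2)*w - 15*sqrt(2)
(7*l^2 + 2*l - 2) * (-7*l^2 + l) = -49*l^4 - 7*l^3 + 16*l^2 - 2*l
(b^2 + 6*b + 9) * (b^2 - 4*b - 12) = b^4 + 2*b^3 - 27*b^2 - 108*b - 108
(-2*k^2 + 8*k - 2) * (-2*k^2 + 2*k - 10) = 4*k^4 - 20*k^3 + 40*k^2 - 84*k + 20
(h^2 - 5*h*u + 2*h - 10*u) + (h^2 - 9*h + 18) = 2*h^2 - 5*h*u - 7*h - 10*u + 18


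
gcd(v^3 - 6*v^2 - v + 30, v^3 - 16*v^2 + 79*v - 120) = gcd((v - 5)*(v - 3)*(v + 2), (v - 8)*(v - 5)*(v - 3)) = v^2 - 8*v + 15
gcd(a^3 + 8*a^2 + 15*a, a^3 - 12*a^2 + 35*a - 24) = 1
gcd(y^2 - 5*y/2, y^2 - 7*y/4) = y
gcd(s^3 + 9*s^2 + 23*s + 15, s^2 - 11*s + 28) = 1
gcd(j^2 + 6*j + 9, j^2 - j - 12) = j + 3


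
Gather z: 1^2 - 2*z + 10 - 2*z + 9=20 - 4*z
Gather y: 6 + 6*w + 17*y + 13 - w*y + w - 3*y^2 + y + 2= 7*w - 3*y^2 + y*(18 - w) + 21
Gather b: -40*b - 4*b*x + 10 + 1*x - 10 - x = b*(-4*x - 40)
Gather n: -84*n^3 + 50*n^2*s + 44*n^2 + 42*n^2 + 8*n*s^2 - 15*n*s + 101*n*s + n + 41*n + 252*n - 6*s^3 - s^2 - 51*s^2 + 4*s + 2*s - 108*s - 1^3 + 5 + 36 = -84*n^3 + n^2*(50*s + 86) + n*(8*s^2 + 86*s + 294) - 6*s^3 - 52*s^2 - 102*s + 40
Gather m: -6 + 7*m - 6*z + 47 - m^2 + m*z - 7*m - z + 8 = -m^2 + m*z - 7*z + 49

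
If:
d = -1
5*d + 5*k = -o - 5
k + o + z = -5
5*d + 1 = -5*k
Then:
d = -1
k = 4/5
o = -4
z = -9/5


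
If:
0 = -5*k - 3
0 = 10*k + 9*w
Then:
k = -3/5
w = 2/3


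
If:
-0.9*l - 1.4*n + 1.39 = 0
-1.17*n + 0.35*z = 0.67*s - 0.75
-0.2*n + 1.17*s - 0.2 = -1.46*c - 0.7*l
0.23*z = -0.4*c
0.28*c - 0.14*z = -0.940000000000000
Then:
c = -1.80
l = 0.85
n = 0.44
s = 1.98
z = 3.12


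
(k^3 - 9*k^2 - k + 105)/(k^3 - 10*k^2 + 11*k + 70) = (k + 3)/(k + 2)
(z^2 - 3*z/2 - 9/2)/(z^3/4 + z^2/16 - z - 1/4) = 8*(2*z^2 - 3*z - 9)/(4*z^3 + z^2 - 16*z - 4)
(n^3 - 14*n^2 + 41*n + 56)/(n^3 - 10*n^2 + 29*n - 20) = (n^3 - 14*n^2 + 41*n + 56)/(n^3 - 10*n^2 + 29*n - 20)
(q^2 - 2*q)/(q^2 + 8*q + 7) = q*(q - 2)/(q^2 + 8*q + 7)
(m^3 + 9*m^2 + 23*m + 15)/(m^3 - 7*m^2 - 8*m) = (m^2 + 8*m + 15)/(m*(m - 8))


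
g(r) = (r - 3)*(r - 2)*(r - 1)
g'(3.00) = 2.00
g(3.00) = 0.00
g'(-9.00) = 362.00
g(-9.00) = -1320.00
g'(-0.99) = 25.82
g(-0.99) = -23.74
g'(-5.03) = 147.26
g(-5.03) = -340.40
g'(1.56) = -0.42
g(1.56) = 0.35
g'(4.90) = 24.23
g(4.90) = 21.49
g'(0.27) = 7.98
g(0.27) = -3.45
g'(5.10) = 27.83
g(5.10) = 26.69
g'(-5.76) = 179.65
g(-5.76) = -459.53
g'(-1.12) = 28.20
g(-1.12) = -27.25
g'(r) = (r - 3)*(r - 2) + (r - 3)*(r - 1) + (r - 2)*(r - 1) = 3*r^2 - 12*r + 11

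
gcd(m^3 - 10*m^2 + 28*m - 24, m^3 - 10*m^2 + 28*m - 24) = m^3 - 10*m^2 + 28*m - 24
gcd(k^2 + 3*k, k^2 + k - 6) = k + 3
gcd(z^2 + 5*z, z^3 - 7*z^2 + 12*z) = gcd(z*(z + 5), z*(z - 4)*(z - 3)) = z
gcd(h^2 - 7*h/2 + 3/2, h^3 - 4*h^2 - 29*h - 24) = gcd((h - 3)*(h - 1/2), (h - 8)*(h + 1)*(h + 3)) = 1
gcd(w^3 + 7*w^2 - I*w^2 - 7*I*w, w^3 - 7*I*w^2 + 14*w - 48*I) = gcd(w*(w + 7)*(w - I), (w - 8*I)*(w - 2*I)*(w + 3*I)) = 1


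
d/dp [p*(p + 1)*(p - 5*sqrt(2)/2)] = 3*p^2 - 5*sqrt(2)*p + 2*p - 5*sqrt(2)/2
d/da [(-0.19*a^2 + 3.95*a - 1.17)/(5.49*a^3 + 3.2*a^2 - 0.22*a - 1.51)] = (1.0431*a^4 - 43.371*a^3 + 6.6717*a^2 + 8.0618*a - 6.2219)/(30.1401*a^6 + 35.136*a^5 + 7.8244*a^4 - 17.9878*a^3 - 9.6156*a^2 + 0.6644*a + 2.2801)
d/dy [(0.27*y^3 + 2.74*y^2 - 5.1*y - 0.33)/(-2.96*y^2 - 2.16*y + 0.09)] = (-0.7992*y^4 - 1.1664*y^3 - 20.9415*y^2 - 1.4604*y - 1.1718)/(8.7616*y^4 + 12.7872*y^3 + 4.1328*y^2 - 0.3888*y + 0.0081)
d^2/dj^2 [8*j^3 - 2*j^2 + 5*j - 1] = 48*j - 4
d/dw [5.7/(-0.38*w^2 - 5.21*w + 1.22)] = (4.332*w + 29.697)/(0.38*w^2 + 5.21*w - 1.22)^2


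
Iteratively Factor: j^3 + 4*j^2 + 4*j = (j + 2)*(j^2 + 2*j) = (j + 2)^2*(j)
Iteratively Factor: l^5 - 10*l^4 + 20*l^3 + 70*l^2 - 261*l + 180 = (l - 3)*(l^4 - 7*l^3 - l^2 + 67*l - 60) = (l - 3)*(l - 1)*(l^3 - 6*l^2 - 7*l + 60) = (l - 5)*(l - 3)*(l - 1)*(l^2 - l - 12) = (l - 5)*(l - 3)*(l - 1)*(l + 3)*(l - 4)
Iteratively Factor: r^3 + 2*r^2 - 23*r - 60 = (r + 4)*(r^2 - 2*r - 15) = (r + 3)*(r + 4)*(r - 5)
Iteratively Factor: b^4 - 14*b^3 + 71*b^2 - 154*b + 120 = (b - 5)*(b^3 - 9*b^2 + 26*b - 24) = (b - 5)*(b - 2)*(b^2 - 7*b + 12) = (b - 5)*(b - 4)*(b - 2)*(b - 3)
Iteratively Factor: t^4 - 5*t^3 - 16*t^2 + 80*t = (t + 4)*(t^3 - 9*t^2 + 20*t) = t*(t + 4)*(t^2 - 9*t + 20) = t*(t - 5)*(t + 4)*(t - 4)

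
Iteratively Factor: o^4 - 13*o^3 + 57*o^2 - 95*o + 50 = (o - 1)*(o^3 - 12*o^2 + 45*o - 50) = (o - 5)*(o - 1)*(o^2 - 7*o + 10) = (o - 5)*(o - 2)*(o - 1)*(o - 5)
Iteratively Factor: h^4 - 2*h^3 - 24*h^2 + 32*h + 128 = (h - 4)*(h^3 + 2*h^2 - 16*h - 32) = (h - 4)*(h + 4)*(h^2 - 2*h - 8) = (h - 4)*(h + 2)*(h + 4)*(h - 4)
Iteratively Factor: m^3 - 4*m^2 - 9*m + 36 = (m - 3)*(m^2 - m - 12) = (m - 3)*(m + 3)*(m - 4)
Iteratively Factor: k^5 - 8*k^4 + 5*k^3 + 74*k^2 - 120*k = (k - 5)*(k^4 - 3*k^3 - 10*k^2 + 24*k) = (k - 5)*(k + 3)*(k^3 - 6*k^2 + 8*k) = (k - 5)*(k - 4)*(k + 3)*(k^2 - 2*k) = k*(k - 5)*(k - 4)*(k + 3)*(k - 2)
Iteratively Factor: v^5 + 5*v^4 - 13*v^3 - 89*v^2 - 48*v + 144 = (v - 4)*(v^4 + 9*v^3 + 23*v^2 + 3*v - 36) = (v - 4)*(v + 3)*(v^3 + 6*v^2 + 5*v - 12) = (v - 4)*(v + 3)*(v + 4)*(v^2 + 2*v - 3) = (v - 4)*(v + 3)^2*(v + 4)*(v - 1)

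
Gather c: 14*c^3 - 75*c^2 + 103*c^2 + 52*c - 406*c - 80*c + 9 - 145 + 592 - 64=14*c^3 + 28*c^2 - 434*c + 392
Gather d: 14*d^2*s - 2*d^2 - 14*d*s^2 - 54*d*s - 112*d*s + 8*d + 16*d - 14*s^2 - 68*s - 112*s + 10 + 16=d^2*(14*s - 2) + d*(-14*s^2 - 166*s + 24) - 14*s^2 - 180*s + 26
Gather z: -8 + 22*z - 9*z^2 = -9*z^2 + 22*z - 8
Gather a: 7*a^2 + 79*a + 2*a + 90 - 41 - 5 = 7*a^2 + 81*a + 44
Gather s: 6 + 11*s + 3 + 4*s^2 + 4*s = 4*s^2 + 15*s + 9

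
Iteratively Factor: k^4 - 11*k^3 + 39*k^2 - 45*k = (k)*(k^3 - 11*k^2 + 39*k - 45) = k*(k - 5)*(k^2 - 6*k + 9) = k*(k - 5)*(k - 3)*(k - 3)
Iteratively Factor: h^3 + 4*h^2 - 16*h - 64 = (h + 4)*(h^2 - 16) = (h + 4)^2*(h - 4)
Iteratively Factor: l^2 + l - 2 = (l + 2)*(l - 1)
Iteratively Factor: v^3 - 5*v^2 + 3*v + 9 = (v - 3)*(v^2 - 2*v - 3) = (v - 3)*(v + 1)*(v - 3)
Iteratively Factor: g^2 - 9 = (g - 3)*(g + 3)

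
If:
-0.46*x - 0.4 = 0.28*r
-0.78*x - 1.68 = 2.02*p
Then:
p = -0.386138613861386*x - 0.831683168316832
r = -1.64285714285714*x - 1.42857142857143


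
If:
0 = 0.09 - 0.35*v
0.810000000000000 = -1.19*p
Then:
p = -0.68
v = 0.26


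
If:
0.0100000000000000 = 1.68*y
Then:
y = 0.01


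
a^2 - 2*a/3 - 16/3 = (a - 8/3)*(a + 2)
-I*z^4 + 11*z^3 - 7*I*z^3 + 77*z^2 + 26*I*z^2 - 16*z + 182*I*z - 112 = (z + 7)*(z + 2*I)*(z + 8*I)*(-I*z + 1)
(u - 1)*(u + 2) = u^2 + u - 2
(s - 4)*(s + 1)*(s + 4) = s^3 + s^2 - 16*s - 16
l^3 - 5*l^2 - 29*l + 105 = (l - 7)*(l - 3)*(l + 5)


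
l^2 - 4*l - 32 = (l - 8)*(l + 4)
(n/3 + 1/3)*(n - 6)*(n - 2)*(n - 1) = n^4/3 - 8*n^3/3 + 11*n^2/3 + 8*n/3 - 4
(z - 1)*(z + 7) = z^2 + 6*z - 7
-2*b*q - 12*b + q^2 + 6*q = (-2*b + q)*(q + 6)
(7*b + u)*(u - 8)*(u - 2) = 7*b*u^2 - 70*b*u + 112*b + u^3 - 10*u^2 + 16*u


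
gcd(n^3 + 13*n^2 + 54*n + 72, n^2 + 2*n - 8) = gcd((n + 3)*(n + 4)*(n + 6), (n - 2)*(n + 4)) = n + 4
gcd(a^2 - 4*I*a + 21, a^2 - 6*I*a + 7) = a - 7*I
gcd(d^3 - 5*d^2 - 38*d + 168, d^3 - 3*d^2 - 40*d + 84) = d^2 - d - 42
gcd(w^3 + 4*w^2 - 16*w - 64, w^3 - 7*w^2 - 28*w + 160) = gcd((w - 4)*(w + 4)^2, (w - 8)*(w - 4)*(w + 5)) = w - 4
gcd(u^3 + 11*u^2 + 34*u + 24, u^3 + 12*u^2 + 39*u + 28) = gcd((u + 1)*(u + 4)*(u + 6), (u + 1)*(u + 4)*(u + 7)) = u^2 + 5*u + 4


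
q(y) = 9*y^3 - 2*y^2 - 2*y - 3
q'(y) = 27*y^2 - 4*y - 2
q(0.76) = -1.72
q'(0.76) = 10.56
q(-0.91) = -9.62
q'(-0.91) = 24.00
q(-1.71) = -50.43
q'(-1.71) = 83.79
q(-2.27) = -114.04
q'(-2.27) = 146.21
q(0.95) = 1.01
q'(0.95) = 18.57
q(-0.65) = -5.02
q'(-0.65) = 12.01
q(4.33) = 681.49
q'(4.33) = 486.90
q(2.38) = 102.24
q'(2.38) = 141.42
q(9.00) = 6378.00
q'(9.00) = 2149.00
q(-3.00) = -258.00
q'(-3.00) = 253.00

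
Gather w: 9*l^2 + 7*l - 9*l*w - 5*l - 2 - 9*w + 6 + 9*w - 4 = 9*l^2 - 9*l*w + 2*l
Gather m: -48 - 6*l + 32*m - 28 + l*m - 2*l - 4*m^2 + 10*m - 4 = -8*l - 4*m^2 + m*(l + 42) - 80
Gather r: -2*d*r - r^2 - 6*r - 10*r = -r^2 + r*(-2*d - 16)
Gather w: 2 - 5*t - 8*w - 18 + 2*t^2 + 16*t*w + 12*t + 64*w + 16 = 2*t^2 + 7*t + w*(16*t + 56)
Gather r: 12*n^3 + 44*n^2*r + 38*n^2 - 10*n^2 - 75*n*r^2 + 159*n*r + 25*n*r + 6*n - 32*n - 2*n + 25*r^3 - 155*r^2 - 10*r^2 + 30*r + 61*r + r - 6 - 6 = 12*n^3 + 28*n^2 - 28*n + 25*r^3 + r^2*(-75*n - 165) + r*(44*n^2 + 184*n + 92) - 12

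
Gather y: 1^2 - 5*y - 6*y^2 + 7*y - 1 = -6*y^2 + 2*y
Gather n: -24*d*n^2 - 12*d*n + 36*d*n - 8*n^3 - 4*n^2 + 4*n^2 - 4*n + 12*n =-24*d*n^2 - 8*n^3 + n*(24*d + 8)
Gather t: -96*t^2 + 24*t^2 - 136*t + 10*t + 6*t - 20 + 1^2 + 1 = -72*t^2 - 120*t - 18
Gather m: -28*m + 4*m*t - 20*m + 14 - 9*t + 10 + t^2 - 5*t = m*(4*t - 48) + t^2 - 14*t + 24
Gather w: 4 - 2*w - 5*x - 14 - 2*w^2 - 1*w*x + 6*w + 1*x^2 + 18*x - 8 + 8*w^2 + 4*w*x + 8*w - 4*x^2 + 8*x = 6*w^2 + w*(3*x + 12) - 3*x^2 + 21*x - 18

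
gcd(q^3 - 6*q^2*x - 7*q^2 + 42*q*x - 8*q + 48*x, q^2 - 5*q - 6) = q + 1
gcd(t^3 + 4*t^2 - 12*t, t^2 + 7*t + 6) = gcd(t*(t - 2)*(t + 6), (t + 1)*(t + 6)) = t + 6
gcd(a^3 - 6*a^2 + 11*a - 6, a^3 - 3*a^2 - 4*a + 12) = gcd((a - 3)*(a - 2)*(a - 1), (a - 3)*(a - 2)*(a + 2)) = a^2 - 5*a + 6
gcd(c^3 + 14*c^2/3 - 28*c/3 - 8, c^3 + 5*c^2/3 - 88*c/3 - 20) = c^2 + 20*c/3 + 4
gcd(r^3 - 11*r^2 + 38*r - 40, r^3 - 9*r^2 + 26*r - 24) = r^2 - 6*r + 8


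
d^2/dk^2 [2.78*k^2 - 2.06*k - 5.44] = 5.56000000000000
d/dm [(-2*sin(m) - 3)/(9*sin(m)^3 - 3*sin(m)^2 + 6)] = (12*sin(m)^3 + 25*sin(m)^2 - 6*sin(m) - 4)*cos(m)/(3*(3*sin(m)^3 - sin(m)^2 + 2)^2)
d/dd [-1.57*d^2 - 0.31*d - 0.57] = -3.14*d - 0.31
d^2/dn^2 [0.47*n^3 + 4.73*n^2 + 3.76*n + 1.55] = 2.82*n + 9.46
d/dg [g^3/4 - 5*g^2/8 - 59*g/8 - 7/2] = 3*g^2/4 - 5*g/4 - 59/8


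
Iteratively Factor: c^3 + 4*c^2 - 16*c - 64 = (c + 4)*(c^2 - 16) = (c + 4)^2*(c - 4)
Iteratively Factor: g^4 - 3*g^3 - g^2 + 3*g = (g)*(g^3 - 3*g^2 - g + 3) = g*(g - 1)*(g^2 - 2*g - 3) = g*(g - 3)*(g - 1)*(g + 1)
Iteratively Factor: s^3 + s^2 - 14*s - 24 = (s - 4)*(s^2 + 5*s + 6) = (s - 4)*(s + 3)*(s + 2)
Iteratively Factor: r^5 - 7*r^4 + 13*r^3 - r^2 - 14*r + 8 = (r - 2)*(r^4 - 5*r^3 + 3*r^2 + 5*r - 4) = (r - 2)*(r - 1)*(r^3 - 4*r^2 - r + 4) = (r - 2)*(r - 1)^2*(r^2 - 3*r - 4) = (r - 2)*(r - 1)^2*(r + 1)*(r - 4)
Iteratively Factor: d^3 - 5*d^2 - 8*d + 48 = (d - 4)*(d^2 - d - 12) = (d - 4)*(d + 3)*(d - 4)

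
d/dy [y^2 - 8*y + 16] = 2*y - 8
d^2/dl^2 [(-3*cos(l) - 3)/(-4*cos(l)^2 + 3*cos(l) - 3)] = 3*(36*(1 - cos(2*l))^2*cos(l) + 19*(1 - cos(2*l))^2 + 49*cos(l) + 13*cos(2*l) - 3*cos(3*l) - 8*cos(5*l) - 75)/(3*cos(l) - 2*cos(2*l) - 5)^3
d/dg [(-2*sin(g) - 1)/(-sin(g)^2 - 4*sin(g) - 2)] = -2*(sin(g) + 1)*sin(g)*cos(g)/(sin(g)^2 + 4*sin(g) + 2)^2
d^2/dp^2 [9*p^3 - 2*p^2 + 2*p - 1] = 54*p - 4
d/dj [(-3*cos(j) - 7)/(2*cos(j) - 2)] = -5*sin(j)/(cos(j) - 1)^2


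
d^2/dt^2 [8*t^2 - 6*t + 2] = 16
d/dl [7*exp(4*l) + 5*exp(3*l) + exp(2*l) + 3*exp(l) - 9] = (28*exp(3*l) + 15*exp(2*l) + 2*exp(l) + 3)*exp(l)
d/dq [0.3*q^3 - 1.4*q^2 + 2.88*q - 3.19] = 0.9*q^2 - 2.8*q + 2.88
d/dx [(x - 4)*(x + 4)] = 2*x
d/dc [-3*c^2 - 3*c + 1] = -6*c - 3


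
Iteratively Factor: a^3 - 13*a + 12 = (a - 3)*(a^2 + 3*a - 4) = (a - 3)*(a - 1)*(a + 4)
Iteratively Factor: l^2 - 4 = (l - 2)*(l + 2)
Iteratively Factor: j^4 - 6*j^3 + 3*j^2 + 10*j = (j - 2)*(j^3 - 4*j^2 - 5*j) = (j - 5)*(j - 2)*(j^2 + j) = j*(j - 5)*(j - 2)*(j + 1)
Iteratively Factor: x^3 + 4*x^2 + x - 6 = (x - 1)*(x^2 + 5*x + 6) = (x - 1)*(x + 2)*(x + 3)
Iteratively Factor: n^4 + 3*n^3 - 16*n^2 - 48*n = (n + 3)*(n^3 - 16*n) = (n + 3)*(n + 4)*(n^2 - 4*n) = n*(n + 3)*(n + 4)*(n - 4)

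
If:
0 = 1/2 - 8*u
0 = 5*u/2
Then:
No Solution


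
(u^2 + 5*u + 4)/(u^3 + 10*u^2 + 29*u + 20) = 1/(u + 5)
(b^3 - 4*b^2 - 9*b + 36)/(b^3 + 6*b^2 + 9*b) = (b^2 - 7*b + 12)/(b*(b + 3))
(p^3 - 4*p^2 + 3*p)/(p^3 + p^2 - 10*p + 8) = p*(p - 3)/(p^2 + 2*p - 8)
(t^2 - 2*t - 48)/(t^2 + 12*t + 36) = (t - 8)/(t + 6)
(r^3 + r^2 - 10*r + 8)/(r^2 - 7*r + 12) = (r^3 + r^2 - 10*r + 8)/(r^2 - 7*r + 12)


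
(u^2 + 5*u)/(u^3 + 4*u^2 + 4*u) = (u + 5)/(u^2 + 4*u + 4)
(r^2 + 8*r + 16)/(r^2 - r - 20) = (r + 4)/(r - 5)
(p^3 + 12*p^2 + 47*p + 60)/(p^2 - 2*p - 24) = (p^2 + 8*p + 15)/(p - 6)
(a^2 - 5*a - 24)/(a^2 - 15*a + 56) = (a + 3)/(a - 7)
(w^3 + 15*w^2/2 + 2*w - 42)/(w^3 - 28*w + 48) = (w + 7/2)/(w - 4)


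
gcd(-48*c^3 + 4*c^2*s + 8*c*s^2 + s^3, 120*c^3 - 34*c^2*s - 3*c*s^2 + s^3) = 6*c + s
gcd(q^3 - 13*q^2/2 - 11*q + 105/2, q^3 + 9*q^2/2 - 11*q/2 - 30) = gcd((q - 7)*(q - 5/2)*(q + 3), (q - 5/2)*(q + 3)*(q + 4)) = q^2 + q/2 - 15/2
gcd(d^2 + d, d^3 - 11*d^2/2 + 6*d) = d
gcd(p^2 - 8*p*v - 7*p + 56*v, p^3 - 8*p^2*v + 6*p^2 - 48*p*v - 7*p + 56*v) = p - 8*v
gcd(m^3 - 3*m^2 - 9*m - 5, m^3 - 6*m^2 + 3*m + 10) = m^2 - 4*m - 5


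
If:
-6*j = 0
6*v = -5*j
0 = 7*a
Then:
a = 0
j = 0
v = 0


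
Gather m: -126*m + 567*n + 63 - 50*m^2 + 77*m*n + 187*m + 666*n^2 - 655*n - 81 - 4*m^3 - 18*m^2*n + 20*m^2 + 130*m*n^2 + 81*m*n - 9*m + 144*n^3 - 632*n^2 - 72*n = -4*m^3 + m^2*(-18*n - 30) + m*(130*n^2 + 158*n + 52) + 144*n^3 + 34*n^2 - 160*n - 18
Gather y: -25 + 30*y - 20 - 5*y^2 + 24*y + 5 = -5*y^2 + 54*y - 40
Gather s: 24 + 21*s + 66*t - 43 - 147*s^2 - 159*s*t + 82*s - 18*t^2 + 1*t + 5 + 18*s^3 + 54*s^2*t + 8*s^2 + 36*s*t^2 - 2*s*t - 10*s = 18*s^3 + s^2*(54*t - 139) + s*(36*t^2 - 161*t + 93) - 18*t^2 + 67*t - 14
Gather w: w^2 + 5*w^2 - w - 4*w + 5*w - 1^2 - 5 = 6*w^2 - 6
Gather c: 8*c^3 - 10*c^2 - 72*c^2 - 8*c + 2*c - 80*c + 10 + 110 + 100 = 8*c^3 - 82*c^2 - 86*c + 220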